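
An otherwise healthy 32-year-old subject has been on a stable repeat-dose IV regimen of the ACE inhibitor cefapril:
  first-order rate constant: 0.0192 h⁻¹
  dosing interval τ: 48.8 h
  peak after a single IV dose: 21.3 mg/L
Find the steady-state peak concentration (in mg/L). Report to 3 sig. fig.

e^(−kτ) = e^(−0.01920 × 48.8) = 0.3918
Accumulation ratio R = 1 / (1 − e^(−kτ)) = 1 / (1 − 0.3918) = 1.644
Steady-state peak = C₀ × R = 21.3 × 1.644 = 35.02 mg/L

35.0 mg/L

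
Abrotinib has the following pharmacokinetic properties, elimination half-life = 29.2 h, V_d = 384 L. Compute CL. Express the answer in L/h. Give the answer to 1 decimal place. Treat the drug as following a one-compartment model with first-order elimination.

k = ln2 / t½ = 0.693147 / 29.2 = 0.02374 h⁻¹
CL = k × Vd = 0.02374 × 384 = 9.116 L/h

9.1 L/h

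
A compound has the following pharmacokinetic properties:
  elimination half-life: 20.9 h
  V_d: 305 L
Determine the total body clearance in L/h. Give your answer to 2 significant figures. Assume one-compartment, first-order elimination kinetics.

k = ln2 / t½ = 0.693147 / 20.9 = 0.03316 h⁻¹
CL = k × Vd = 0.03316 × 305 = 10.11 L/h

10 L/h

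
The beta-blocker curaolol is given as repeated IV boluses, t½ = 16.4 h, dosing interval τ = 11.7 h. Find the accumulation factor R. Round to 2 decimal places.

k = ln2 / t½ = 0.693147 / 16.4 = 0.04227 h⁻¹
e^(−kτ) = e^(−0.04227 × 11.7) = 0.6098
Accumulation ratio R = 1 / (1 − e^(−kτ)) = 1 / (1 − 0.6098) = 2.563

2.56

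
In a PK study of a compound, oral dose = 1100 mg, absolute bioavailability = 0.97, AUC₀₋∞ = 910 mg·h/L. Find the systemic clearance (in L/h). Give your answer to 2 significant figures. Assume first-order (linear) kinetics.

CL = F·Dose / AUC = 0.97 × 1100 / 910 = 1.173 L/h

1.2 L/h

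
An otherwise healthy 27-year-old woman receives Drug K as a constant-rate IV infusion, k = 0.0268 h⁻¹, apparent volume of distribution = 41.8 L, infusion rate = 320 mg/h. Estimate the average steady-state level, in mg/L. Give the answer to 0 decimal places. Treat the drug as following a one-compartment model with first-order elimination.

286 mg/L

CL = k × Vd = 0.02680 × 41.8 = 1.120 L/h
At steady state Css = R₀ / CL = 320 / 1.120 = 285.7 mg/L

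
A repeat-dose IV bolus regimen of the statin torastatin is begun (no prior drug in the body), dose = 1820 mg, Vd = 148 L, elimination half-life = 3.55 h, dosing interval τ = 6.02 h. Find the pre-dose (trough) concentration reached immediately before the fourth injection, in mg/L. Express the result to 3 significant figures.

5.33 mg/L

C₀ per dose = Dose / Vd = 1820 / 148 = 12.30 mg/L
k = ln2 / t½ = 0.693147 / 3.55 = 0.1953 h⁻¹
Fraction remaining after one interval: r = e^(−kτ) = e^(−0.1953 × 6.02) = 0.3086
Before dose 4, 3 doses have been given (aged 1τ, 2τ, 3τ).
C_trough = C₀ × (r + r² + … + r^3) = C₀ × r(1−r^3)/(1−r)
        = 12.30 × 0.3086 × (1 − 0.02939) / (1 − 0.3086) = 5.329 mg/L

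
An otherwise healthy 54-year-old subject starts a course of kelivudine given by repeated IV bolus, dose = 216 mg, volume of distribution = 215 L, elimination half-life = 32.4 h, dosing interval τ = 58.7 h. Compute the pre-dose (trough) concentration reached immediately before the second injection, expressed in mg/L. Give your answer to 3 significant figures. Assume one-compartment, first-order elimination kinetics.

C₀ per dose = Dose / Vd = 216 / 215 = 1.005 mg/L
k = ln2 / t½ = 0.693147 / 32.4 = 0.02139 h⁻¹
Fraction remaining after one interval: r = e^(−kτ) = e^(−0.02139 × 58.7) = 0.2849
Before dose 2, 1 dose has been given (aged 1τ).
C_trough = C₀ × r = 1.005 × 0.2849 = 0.2863 mg/L

0.286 mg/L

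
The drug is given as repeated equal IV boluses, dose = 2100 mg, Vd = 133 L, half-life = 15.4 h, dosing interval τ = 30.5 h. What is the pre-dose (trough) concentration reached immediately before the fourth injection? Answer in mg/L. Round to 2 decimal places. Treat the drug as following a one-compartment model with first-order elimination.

C₀ per dose = Dose / Vd = 2100 / 133 = 15.79 mg/L
k = ln2 / t½ = 0.693147 / 15.4 = 0.04501 h⁻¹
Fraction remaining after one interval: r = e^(−kτ) = e^(−0.04501 × 30.5) = 0.2534
Before dose 4, 3 doses have been given (aged 1τ, 2τ, 3τ).
C_trough = C₀ × (r + r² + … + r^3) = C₀ × r(1−r^3)/(1−r)
        = 15.79 × 0.2534 × (1 − 0.01627) / (1 − 0.2534) = 5.272 mg/L

5.27 mg/L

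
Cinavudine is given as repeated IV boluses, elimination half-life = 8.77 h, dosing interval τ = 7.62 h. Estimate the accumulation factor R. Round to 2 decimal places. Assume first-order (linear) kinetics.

k = ln2 / t½ = 0.693147 / 8.77 = 0.07904 h⁻¹
e^(−kτ) = e^(−0.07904 × 7.62) = 0.5476
Accumulation ratio R = 1 / (1 − e^(−kτ)) = 1 / (1 − 0.5476) = 2.210

2.21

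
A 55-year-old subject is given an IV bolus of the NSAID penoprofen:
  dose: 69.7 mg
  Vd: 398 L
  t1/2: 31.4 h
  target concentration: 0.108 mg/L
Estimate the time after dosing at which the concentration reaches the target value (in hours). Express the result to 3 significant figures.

21.9 h

C₀ = Dose / Vd = 69.70 / 398 = 0.1751 mg/L
k = ln2 / t½ = 0.693147 / 31.4 = 0.02207 h⁻¹
t = ln(C₀ / C) / k = ln(0.1751 / 0.108) / 0.02207
  = ln(1.621) / 0.02207 = 0.4830 / 0.02207 = 21.88 h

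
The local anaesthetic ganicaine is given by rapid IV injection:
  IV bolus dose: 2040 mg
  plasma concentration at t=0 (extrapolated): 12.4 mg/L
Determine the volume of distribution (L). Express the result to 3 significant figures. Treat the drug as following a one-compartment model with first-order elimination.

Vd = Dose / C₀ = 2040 / 12.4 = 164.5 L

165 L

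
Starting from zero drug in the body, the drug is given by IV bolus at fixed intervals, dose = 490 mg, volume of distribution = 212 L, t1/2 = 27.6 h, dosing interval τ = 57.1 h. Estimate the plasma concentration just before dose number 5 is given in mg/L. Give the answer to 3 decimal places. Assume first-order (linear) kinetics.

C₀ per dose = Dose / Vd = 490 / 212 = 2.311 mg/L
k = ln2 / t½ = 0.693147 / 27.6 = 0.02511 h⁻¹
Fraction remaining after one interval: r = e^(−kτ) = e^(−0.02511 × 57.1) = 0.2384
Before dose 5, 4 doses have been given (aged 1τ, 2τ, 3τ, 4τ).
C_trough = C₀ × (r + r² + … + r^4) = C₀ × r(1−r^4)/(1−r)
        = 2.311 × 0.2384 × (1 − 0.003230) / (1 − 0.2384) = 0.7211 mg/L

0.721 mg/L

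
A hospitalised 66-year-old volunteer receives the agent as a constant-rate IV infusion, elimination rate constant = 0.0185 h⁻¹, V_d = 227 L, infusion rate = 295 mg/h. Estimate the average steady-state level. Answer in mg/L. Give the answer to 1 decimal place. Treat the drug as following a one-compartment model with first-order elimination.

70.2 mg/L

CL = k × Vd = 0.01850 × 227 = 4.200 L/h
At steady state Css = R₀ / CL = 295 / 4.200 = 70.24 mg/L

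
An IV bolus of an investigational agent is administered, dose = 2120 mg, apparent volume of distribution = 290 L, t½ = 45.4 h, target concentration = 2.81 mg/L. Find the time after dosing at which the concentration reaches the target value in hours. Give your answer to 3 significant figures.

C₀ = Dose / Vd = 2120 / 290 = 7.310 mg/L
k = ln2 / t½ = 0.693147 / 45.4 = 0.01527 h⁻¹
t = ln(C₀ / C) / k = ln(7.310 / 2.81) / 0.01527
  = ln(2.601) / 0.01527 = 0.9559 / 0.01527 = 62.60 h

62.6 h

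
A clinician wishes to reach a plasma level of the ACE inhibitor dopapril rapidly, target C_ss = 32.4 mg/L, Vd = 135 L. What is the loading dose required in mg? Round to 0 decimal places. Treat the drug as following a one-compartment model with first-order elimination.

4374 mg

LD = Css × Vd = 32.4 × 135 = 4374 mg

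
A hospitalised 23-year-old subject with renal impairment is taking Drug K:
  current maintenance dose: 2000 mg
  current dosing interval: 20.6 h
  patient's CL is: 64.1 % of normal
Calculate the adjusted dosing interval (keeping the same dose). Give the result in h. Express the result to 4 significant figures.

32.14 h

To keep the same average steady-state level, dosing rate must scale with clearance.
CL ratio = 64.1 / 100 = 0.6410
New interval (same dose) = 20.6 / 0.6410 = 32.14 h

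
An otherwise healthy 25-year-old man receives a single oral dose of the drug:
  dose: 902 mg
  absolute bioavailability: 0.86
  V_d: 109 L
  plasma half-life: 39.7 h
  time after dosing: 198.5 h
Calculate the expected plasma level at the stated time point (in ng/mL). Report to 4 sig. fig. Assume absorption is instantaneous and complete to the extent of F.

222.4 ng/mL

Amount reaching circulation = F × Dose = 0.86 × 902.0 = 775.7 mg
C₀ = F·Dose / Vd = 775.7 / 109 = 7.117 mg/L
k = ln2 / t½ = 0.693147 / 39.7 = 0.01746 h⁻¹
t / t½ = 198.5 / 39.7 = 5 half-lives
C = C₀ × (1/2)^5 = 7.117 × 0.03125 = 0.2224 mg/L
Convert: 0.2224 mg/L × 1000 = 222.4 ng/mL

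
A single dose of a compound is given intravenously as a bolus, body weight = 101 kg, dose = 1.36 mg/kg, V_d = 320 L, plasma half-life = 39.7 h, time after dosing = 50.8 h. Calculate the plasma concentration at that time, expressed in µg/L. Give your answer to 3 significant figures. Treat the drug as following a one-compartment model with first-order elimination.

Total dose = 1.36 × 101 = 137.4 mg
C₀ = Dose / Vd = 137.4 / 320 = 0.4294 mg/L
k = ln2 / t½ = 0.693147 / 39.7 = 0.01746 h⁻¹
C = C₀ · e^(−k·t) = 0.4294 × e^(−0.01746 × 50.8)
  = 0.4294 × 0.4119 = 0.1769 mg/L
Convert: 0.1769 mg/L × 1000 = 176.9 µg/L

177 µg/L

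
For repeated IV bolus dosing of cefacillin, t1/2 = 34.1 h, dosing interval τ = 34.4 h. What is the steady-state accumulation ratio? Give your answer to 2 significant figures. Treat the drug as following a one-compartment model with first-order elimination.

2.0

k = ln2 / t½ = 0.693147 / 34.1 = 0.02033 h⁻¹
e^(−kτ) = e^(−0.02033 × 34.4) = 0.4969
Accumulation ratio R = 1 / (1 − e^(−kτ)) = 1 / (1 − 0.4969) = 1.988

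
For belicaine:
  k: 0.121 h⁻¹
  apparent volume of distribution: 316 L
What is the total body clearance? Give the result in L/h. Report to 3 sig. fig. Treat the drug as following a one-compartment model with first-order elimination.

CL = k × Vd = 0.121 × 316 = 38.24 L/h

38.2 L/h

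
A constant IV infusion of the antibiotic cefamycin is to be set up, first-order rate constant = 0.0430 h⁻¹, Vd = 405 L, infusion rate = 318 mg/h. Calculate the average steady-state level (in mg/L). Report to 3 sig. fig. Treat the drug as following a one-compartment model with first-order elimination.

CL = k × Vd = 0.04300 × 405 = 17.42 L/h
At steady state Css = R₀ / CL = 318 / 17.42 = 18.25 mg/L

18.3 mg/L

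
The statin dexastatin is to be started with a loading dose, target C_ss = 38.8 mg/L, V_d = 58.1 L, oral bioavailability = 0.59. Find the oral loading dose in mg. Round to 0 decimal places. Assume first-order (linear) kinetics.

3821 mg

LD = Css × Vd / F = 38.8 × 58.1 / 0.59 = 3821 mg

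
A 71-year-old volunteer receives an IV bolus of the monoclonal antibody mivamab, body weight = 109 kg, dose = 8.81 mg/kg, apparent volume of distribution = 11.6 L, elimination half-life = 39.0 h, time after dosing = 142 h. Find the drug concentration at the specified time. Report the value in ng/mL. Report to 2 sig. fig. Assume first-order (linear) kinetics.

6600 ng/mL

Total dose = 8.81 × 109 = 960.3 mg
C₀ = Dose / Vd = 960.3 / 11.6 = 82.78 mg/L
k = ln2 / t½ = 0.693147 / 39.0 = 0.01777 h⁻¹
C = C₀ · e^(−k·t) = 82.78 × e^(−0.01777 × 142)
  = 82.78 × 0.08019 = 6.638 mg/L
Convert: 6.638 mg/L × 1000 = 6638 ng/mL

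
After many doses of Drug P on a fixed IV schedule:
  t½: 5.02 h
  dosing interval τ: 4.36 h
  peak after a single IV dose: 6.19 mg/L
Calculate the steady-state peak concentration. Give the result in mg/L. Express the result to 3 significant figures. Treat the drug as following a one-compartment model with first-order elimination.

k = ln2 / t½ = 0.693147 / 5.02 = 0.1381 h⁻¹
e^(−kτ) = e^(−0.1381 × 4.36) = 0.5477
Accumulation ratio R = 1 / (1 − e^(−kτ)) = 1 / (1 − 0.5477) = 2.211
Steady-state peak = C₀ × R = 6.19 × 2.211 = 13.69 mg/L

13.7 mg/L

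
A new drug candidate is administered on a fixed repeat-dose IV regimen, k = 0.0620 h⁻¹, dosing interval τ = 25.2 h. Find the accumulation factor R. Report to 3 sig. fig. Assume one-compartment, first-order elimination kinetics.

e^(−kτ) = e^(−0.06200 × 25.2) = 0.2096
Accumulation ratio R = 1 / (1 − e^(−kτ)) = 1 / (1 − 0.2096) = 1.265

1.27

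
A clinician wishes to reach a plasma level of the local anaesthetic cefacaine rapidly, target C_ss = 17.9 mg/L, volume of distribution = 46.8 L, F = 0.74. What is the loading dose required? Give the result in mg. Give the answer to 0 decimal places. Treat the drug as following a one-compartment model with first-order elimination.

1132 mg

LD = Css × Vd / F = 17.9 × 46.8 / 0.74 = 1132 mg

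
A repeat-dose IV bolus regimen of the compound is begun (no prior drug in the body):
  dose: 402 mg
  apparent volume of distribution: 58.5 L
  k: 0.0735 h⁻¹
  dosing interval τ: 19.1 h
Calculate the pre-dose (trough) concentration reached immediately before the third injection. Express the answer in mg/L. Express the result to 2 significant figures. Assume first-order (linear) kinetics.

2.1 mg/L

C₀ per dose = Dose / Vd = 402 / 58.5 = 6.872 mg/L
Fraction remaining after one interval: r = e^(−kτ) = e^(−0.07350 × 19.1) = 0.2456
Before dose 3, 2 doses have been given (aged 1τ, 2τ).
C_trough = C₀ × (r + r²) = 6.872 × (0.2456 + 0.06032) = 2.102 mg/L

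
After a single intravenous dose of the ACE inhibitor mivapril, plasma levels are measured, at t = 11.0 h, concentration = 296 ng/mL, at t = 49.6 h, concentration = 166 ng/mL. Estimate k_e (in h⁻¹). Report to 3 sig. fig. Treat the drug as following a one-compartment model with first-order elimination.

k = ln(C₁/C₂) / (t₂ − t₁) = ln(296/166) / (49.6 − 11.0)
  = 0.5784 / 38.60 = 0.01498 h⁻¹

0.0150 h⁻¹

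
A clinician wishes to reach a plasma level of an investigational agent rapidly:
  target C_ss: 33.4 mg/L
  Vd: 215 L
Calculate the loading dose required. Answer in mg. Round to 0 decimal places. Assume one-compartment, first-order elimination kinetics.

7181 mg

LD = Css × Vd = 33.4 × 215 = 7181 mg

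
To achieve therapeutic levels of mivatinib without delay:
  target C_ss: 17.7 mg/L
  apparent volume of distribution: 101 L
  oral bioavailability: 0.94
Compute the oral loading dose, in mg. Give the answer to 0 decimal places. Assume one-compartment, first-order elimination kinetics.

LD = Css × Vd / F = 17.7 × 101 / 0.94 = 1902 mg

1902 mg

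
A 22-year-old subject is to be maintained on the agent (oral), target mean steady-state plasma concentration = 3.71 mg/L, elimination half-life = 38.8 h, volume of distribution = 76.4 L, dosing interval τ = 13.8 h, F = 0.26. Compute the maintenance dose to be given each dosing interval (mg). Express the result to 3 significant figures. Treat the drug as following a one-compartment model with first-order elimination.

k = ln2 / t½ = 0.693147 / 38.8 = 0.01786 h⁻¹
CL = k × Vd = 0.01786 × 76.4 = 1.365 L/h
At steady state, F × (Dose/τ) = Css × CL.
Dose = Css × CL × τ / F = 3.71 × 1.365 × 13.8 / 0.26 = 268.8 mg

269 mg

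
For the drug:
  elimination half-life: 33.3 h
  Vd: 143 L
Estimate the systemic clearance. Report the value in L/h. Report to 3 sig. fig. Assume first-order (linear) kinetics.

2.98 L/h

k = ln2 / t½ = 0.693147 / 33.3 = 0.02082 h⁻¹
CL = k × Vd = 0.02082 × 143 = 2.977 L/h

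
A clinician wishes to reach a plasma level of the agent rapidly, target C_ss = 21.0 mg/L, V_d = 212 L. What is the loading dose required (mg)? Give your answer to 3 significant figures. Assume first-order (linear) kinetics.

LD = Css × Vd = 21.0 × 212 = 4452 mg

4450 mg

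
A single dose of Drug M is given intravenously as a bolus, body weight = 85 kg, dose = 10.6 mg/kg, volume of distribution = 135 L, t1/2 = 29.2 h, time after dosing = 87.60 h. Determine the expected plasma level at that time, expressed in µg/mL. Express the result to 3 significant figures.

Total dose = 10.6 × 85 = 901.0 mg
C₀ = Dose / Vd = 901.0 / 135 = 6.674 mg/L
k = ln2 / t½ = 0.693147 / 29.2 = 0.02374 h⁻¹
t / t½ = 87.60 / 29.2 = 3 half-lives
C = C₀ × (1/2)^3 = 6.674 × 0.1250 = 0.8343 mg/L
(0.8343 mg/L = 0.8343 µg/mL)

0.834 µg/mL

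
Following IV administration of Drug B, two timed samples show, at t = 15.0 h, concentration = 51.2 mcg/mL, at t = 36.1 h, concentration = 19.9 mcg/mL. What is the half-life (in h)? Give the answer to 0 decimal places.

15 h

k = ln(C₁/C₂) / (t₂ − t₁) = ln(51.2/19.9) / (36.1 − 15.0)
  = 0.9450 / 21.10 = 0.04479 h⁻¹
t½ = ln2 / k = 0.693147 / 0.04479 = 15.48 h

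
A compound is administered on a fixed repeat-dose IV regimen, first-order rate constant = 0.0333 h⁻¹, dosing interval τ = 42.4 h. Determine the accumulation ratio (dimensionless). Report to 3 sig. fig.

e^(−kτ) = e^(−0.03330 × 42.4) = 0.2437
Accumulation ratio R = 1 / (1 − e^(−kτ)) = 1 / (1 − 0.2437) = 1.322

1.32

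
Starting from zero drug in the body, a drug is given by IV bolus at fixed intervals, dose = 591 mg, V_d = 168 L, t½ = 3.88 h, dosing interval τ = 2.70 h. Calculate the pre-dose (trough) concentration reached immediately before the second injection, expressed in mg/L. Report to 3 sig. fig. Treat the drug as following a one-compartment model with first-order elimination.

C₀ per dose = Dose / Vd = 591 / 168 = 3.518 mg/L
k = ln2 / t½ = 0.693147 / 3.88 = 0.1786 h⁻¹
Fraction remaining after one interval: r = e^(−kτ) = e^(−0.1786 × 2.70) = 0.6174
Before dose 2, 1 dose has been given (aged 1τ).
C_trough = C₀ × r = 3.518 × 0.6174 = 2.172 mg/L

2.17 mg/L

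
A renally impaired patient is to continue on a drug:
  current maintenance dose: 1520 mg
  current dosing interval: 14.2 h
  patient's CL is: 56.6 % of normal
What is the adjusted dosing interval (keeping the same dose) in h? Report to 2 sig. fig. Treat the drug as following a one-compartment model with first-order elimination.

To keep the same average steady-state level, dosing rate must scale with clearance.
CL ratio = 56.6 / 100 = 0.5660
New interval (same dose) = 14.2 / 0.5660 = 25.09 h

25 h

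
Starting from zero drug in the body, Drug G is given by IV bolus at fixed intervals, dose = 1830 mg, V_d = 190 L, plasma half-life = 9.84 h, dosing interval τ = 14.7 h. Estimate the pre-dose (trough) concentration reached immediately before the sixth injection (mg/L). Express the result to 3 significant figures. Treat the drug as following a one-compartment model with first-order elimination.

C₀ per dose = Dose / Vd = 1830 / 190 = 9.632 mg/L
k = ln2 / t½ = 0.693147 / 9.84 = 0.07044 h⁻¹
Fraction remaining after one interval: r = e^(−kτ) = e^(−0.07044 × 14.7) = 0.3551
Before dose 6, 5 doses have been given (aged 1τ, 2τ, 3τ, 4τ, 5τ).
C_trough = C₀ × (r + r² + … + r^5) = C₀ × r(1−r^5)/(1−r)
        = 9.632 × 0.3551 × (1 − 0.005646) / (1 − 0.3551) = 5.274 mg/L

5.27 mg/L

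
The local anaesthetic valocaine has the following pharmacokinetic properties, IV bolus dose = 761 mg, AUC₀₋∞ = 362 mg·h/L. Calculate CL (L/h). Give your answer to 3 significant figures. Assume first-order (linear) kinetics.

2.10 L/h

CL = Dose / AUC = 761 / 362 = 2.102 L/h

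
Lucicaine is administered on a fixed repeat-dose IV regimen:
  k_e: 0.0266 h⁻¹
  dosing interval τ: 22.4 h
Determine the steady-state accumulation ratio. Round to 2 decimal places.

2.23

e^(−kτ) = e^(−0.02660 × 22.4) = 0.5511
Accumulation ratio R = 1 / (1 − e^(−kτ)) = 1 / (1 − 0.5511) = 2.228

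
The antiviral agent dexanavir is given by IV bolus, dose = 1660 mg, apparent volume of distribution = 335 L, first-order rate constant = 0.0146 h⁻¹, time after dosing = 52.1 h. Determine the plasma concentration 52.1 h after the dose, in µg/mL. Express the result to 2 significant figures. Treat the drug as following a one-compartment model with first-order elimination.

2.3 µg/mL

C₀ = Dose / Vd = 1660 / 335 = 4.955 mg/L
C = C₀ · e^(−k·t) = 4.955 × e^(−0.01460 × 52.1)
  = 4.955 × 0.4674 = 2.316 mg/L
(2.316 mg/L = 2.316 µg/mL)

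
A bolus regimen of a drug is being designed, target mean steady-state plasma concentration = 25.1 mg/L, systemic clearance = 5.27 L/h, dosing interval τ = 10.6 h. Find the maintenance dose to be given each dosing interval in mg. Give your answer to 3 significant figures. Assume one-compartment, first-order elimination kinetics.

1400 mg

At steady state, Dose/τ = Css × CL.
Dose = Css × CL × τ = 25.1 × 5.270 × 10.6 = 1402 mg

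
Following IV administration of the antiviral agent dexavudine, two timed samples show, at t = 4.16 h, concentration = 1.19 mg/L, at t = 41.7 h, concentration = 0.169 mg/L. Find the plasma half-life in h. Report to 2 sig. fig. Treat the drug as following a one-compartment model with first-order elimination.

13 h

k = ln(C₁/C₂) / (t₂ − t₁) = ln(1.19/0.169) / (41.7 − 4.16)
  = 1.952 / 37.54 = 0.05200 h⁻¹
t½ = ln2 / k = 0.693147 / 0.05200 = 13.33 h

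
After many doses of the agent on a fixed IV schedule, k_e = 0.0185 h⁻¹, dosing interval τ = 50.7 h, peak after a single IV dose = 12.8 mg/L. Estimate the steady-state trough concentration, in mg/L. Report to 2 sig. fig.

8.2 mg/L

e^(−kτ) = e^(−0.01850 × 50.7) = 0.3914
Accumulation ratio R = 1 / (1 − e^(−kτ)) = 1 / (1 − 0.3914) = 1.643
Steady-state trough = C₀ × R × e^(−kτ) = 12.8 × 1.643 × 0.3914 = 8.231 mg/L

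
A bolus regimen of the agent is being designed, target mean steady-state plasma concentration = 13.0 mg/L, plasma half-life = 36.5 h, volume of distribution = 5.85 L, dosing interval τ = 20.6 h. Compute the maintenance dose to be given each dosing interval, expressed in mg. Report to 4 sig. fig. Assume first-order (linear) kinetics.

29.75 mg

k = ln2 / t½ = 0.693147 / 36.5 = 0.01899 h⁻¹
CL = k × Vd = 0.01899 × 5.85 = 0.1111 L/h
At steady state, Dose/τ = Css × CL.
Dose = Css × CL × τ = 13.0 × 0.1111 × 20.6 = 29.75 mg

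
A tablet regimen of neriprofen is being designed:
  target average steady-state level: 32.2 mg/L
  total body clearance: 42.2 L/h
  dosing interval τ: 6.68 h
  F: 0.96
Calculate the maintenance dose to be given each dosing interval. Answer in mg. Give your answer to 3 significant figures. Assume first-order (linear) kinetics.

9460 mg

At steady state, F × (Dose/τ) = Css × CL.
Dose = Css × CL × τ / F = 32.2 × 42.20 × 6.68 / 0.96 = 9455 mg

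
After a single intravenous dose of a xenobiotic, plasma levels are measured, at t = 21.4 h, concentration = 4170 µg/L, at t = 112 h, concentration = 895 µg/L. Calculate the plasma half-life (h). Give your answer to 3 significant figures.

40.8 h

k = ln(C₁/C₂) / (t₂ − t₁) = ln(4170/895) / (112 − 21.4)
  = 1.539 / 90.60 = 0.01699 h⁻¹
t½ = ln2 / k = 0.693147 / 0.01699 = 40.80 h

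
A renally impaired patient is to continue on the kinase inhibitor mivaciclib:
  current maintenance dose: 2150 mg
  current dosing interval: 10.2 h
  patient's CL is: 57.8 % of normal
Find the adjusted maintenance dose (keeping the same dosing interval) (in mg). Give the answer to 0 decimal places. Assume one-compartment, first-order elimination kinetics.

1243 mg

To keep the same average steady-state level, dosing rate must scale with clearance.
CL ratio = 57.8 / 100 = 0.5780
New dose (same interval) = 2150 × 0.5780 = 1243 mg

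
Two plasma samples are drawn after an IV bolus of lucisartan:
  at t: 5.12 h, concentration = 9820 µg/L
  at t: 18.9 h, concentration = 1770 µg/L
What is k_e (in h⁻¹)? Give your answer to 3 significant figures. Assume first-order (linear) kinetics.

0.124 h⁻¹

k = ln(C₁/C₂) / (t₂ − t₁) = ln(9820/1770) / (18.9 − 5.12)
  = 1.713 / 13.78 = 0.1243 h⁻¹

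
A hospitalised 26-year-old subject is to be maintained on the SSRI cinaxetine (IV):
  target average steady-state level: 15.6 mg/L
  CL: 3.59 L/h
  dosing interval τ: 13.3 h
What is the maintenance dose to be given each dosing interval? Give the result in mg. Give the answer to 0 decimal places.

745 mg

At steady state, Dose/τ = Css × CL.
Dose = Css × CL × τ = 15.6 × 3.590 × 13.3 = 744.9 mg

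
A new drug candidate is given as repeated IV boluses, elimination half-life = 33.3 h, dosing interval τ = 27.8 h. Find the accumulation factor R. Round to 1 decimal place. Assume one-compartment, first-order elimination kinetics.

k = ln2 / t½ = 0.693147 / 33.3 = 0.02082 h⁻¹
e^(−kτ) = e^(−0.02082 × 27.8) = 0.5606
Accumulation ratio R = 1 / (1 − e^(−kτ)) = 1 / (1 − 0.5606) = 2.276

2.3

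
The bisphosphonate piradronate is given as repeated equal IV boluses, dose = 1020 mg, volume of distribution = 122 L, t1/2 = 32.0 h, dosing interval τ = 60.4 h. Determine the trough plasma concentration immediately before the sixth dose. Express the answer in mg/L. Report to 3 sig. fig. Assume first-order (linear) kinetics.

C₀ per dose = Dose / Vd = 1020 / 122 = 8.361 mg/L
k = ln2 / t½ = 0.693147 / 32.0 = 0.02166 h⁻¹
Fraction remaining after one interval: r = e^(−kτ) = e^(−0.02166 × 60.4) = 0.2703
Before dose 6, 5 doses have been given (aged 1τ, 2τ, 3τ, 4τ, 5τ).
C_trough = C₀ × (r + r² + … + r^5) = C₀ × r(1−r^5)/(1−r)
        = 8.361 × 0.2703 × (1 − 0.001443) / (1 − 0.2703) = 3.093 mg/L

3.09 mg/L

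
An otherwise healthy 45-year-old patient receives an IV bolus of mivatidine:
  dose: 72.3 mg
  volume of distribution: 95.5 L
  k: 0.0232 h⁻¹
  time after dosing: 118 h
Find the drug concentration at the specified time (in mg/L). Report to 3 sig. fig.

C₀ = Dose / Vd = 72.30 / 95.5 = 0.7571 mg/L
C = C₀ · e^(−k·t) = 0.7571 × e^(−0.02320 × 118)
  = 0.7571 × 0.06473 = 0.04901 mg/L

0.0490 mg/L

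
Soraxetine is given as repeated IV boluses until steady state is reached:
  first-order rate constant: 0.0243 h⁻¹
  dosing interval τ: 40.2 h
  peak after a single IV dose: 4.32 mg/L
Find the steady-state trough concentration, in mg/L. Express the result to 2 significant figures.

2.6 mg/L

e^(−kτ) = e^(−0.02430 × 40.2) = 0.3765
Accumulation ratio R = 1 / (1 − e^(−kτ)) = 1 / (1 − 0.3765) = 1.604
Steady-state trough = C₀ × R × e^(−kτ) = 4.32 × 1.604 × 0.3765 = 2.609 mg/L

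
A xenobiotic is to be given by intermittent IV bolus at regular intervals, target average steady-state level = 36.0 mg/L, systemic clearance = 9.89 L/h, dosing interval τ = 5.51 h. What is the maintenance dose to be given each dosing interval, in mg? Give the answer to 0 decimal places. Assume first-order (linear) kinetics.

At steady state, Dose/τ = Css × CL.
Dose = Css × CL × τ = 36.0 × 9.890 × 5.51 = 1962 mg

1962 mg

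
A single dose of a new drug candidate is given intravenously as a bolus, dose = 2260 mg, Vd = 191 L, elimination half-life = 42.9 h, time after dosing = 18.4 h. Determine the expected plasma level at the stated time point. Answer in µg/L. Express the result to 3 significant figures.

8790 µg/L

C₀ = Dose / Vd = 2260 / 191 = 11.83 mg/L
k = ln2 / t½ = 0.693147 / 42.9 = 0.01616 h⁻¹
C = C₀ · e^(−k·t) = 11.83 × e^(−0.01616 × 18.4)
  = 11.83 × 0.7428 = 8.787 mg/L
Convert: 8.787 mg/L × 1000 = 8787 µg/L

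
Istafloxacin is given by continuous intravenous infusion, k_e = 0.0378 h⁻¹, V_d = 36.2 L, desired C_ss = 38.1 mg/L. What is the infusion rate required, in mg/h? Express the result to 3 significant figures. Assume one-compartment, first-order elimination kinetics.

52.1 mg/h

CL = k × Vd = 0.03780 × 36.2 = 1.368 L/h
At steady state, infusion rate R₀ = Css × CL = 38.1 × 1.368 = 52.12 mg/h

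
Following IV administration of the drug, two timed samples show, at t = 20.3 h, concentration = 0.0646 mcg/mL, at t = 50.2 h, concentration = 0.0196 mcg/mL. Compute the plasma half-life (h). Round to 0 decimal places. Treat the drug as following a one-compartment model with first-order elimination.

k = ln(C₁/C₂) / (t₂ − t₁) = ln(0.0646/0.0196) / (50.2 − 20.3)
  = 1.193 / 29.90 = 0.03990 h⁻¹
t½ = ln2 / k = 0.693147 / 0.03990 = 17.37 h

17 h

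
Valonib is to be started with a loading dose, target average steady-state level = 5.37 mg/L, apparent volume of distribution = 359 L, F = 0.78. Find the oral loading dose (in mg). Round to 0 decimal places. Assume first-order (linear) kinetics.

LD = Css × Vd / F = 5.37 × 359 / 0.78 = 2472 mg

2472 mg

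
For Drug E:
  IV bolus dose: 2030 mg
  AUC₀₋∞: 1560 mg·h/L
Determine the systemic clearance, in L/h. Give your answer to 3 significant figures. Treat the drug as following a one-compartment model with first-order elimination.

CL = Dose / AUC = 2030 / 1560 = 1.301 L/h

1.30 L/h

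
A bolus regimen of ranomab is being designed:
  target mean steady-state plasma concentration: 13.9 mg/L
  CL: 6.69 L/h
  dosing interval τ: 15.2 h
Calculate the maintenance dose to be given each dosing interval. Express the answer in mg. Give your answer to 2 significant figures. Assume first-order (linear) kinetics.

1400 mg

At steady state, Dose/τ = Css × CL.
Dose = Css × CL × τ = 13.9 × 6.690 × 15.2 = 1413 mg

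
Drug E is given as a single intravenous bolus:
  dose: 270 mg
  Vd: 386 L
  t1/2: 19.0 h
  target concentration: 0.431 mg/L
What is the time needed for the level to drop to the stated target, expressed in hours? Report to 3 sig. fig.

13.3 h

C₀ = Dose / Vd = 270.0 / 386 = 0.6995 mg/L
k = ln2 / t½ = 0.693147 / 19.0 = 0.03648 h⁻¹
t = ln(C₀ / C) / k = ln(0.6995 / 0.431) / 0.03648
  = ln(1.623) / 0.03648 = 0.4843 / 0.03648 = 13.28 h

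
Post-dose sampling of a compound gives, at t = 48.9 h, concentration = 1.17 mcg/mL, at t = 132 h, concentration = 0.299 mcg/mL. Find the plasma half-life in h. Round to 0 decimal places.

k = ln(C₁/C₂) / (t₂ − t₁) = ln(1.17/0.299) / (132 − 48.9)
  = 1.364 / 83.10 = 0.01641 h⁻¹
t½ = ln2 / k = 0.693147 / 0.01641 = 42.24 h

42 h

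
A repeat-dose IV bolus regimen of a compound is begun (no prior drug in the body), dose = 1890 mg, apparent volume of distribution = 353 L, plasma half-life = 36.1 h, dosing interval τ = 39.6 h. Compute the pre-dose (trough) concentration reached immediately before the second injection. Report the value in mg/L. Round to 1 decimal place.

2.5 mg/L

C₀ per dose = Dose / Vd = 1890 / 353 = 5.354 mg/L
k = ln2 / t½ = 0.693147 / 36.1 = 0.01920 h⁻¹
Fraction remaining after one interval: r = e^(−kτ) = e^(−0.01920 × 39.6) = 0.4675
Before dose 2, 1 dose has been given (aged 1τ).
C_trough = C₀ × r = 5.354 × 0.4675 = 2.503 mg/L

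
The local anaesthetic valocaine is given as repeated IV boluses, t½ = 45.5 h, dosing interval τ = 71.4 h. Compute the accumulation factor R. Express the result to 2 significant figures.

1.5

k = ln2 / t½ = 0.693147 / 45.5 = 0.01523 h⁻¹
e^(−kτ) = e^(−0.01523 × 71.4) = 0.3371
Accumulation ratio R = 1 / (1 − e^(−kτ)) = 1 / (1 − 0.3371) = 1.509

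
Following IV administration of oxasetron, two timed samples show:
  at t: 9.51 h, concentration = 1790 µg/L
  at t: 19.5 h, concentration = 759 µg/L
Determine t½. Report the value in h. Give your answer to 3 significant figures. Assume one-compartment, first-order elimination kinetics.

k = ln(C₁/C₂) / (t₂ − t₁) = ln(1790/759) / (19.5 − 9.51)
  = 0.8580 / 9.990 = 0.08589 h⁻¹
t½ = ln2 / k = 0.693147 / 0.08589 = 8.070 h

8.07 h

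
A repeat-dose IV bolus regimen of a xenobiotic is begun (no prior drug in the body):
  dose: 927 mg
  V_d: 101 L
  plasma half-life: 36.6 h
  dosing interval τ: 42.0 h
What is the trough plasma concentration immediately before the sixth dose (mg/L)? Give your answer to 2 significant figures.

7.4 mg/L

C₀ per dose = Dose / Vd = 927 / 101 = 9.178 mg/L
k = ln2 / t½ = 0.693147 / 36.6 = 0.01894 h⁻¹
Fraction remaining after one interval: r = e^(−kτ) = e^(−0.01894 × 42.0) = 0.4514
Before dose 6, 5 doses have been given (aged 1τ, 2τ, 3τ, 4τ, 5τ).
C_trough = C₀ × (r + r² + … + r^5) = C₀ × r(1−r^5)/(1−r)
        = 9.178 × 0.4514 × (1 − 0.01874) / (1 − 0.4514) = 7.410 mg/L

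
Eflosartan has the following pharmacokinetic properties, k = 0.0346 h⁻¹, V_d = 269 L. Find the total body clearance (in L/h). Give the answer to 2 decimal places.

9.31 L/h

CL = k × Vd = 0.0346 × 269 = 9.307 L/h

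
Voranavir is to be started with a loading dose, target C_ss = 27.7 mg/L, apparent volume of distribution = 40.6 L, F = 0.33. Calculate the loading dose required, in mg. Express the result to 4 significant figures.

3408 mg

LD = Css × Vd / F = 27.7 × 40.6 / 0.33 = 3408 mg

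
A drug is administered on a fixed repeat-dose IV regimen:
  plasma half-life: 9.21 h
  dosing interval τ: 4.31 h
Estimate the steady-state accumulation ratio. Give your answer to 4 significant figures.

k = ln2 / t½ = 0.693147 / 9.21 = 0.07526 h⁻¹
e^(−kτ) = e^(−0.07526 × 4.31) = 0.7230
Accumulation ratio R = 1 / (1 − e^(−kτ)) = 1 / (1 − 0.7230) = 3.610

3.610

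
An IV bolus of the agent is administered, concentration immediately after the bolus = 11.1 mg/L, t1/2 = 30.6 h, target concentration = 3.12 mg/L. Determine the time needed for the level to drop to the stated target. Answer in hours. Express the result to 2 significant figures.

k = ln2 / t½ = 0.693147 / 30.6 = 0.02265 h⁻¹
t = ln(C₀ / C) / k = ln(11.10 / 3.12) / 0.02265
  = ln(3.558) / 0.02265 = 1.269 / 0.02265 = 56.03 h

56 h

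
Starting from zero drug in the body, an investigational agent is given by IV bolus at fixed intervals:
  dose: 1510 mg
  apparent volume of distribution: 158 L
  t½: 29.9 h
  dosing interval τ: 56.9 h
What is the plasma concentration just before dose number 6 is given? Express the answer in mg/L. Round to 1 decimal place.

3.5 mg/L

C₀ per dose = Dose / Vd = 1510 / 158 = 9.557 mg/L
k = ln2 / t½ = 0.693147 / 29.9 = 0.02318 h⁻¹
Fraction remaining after one interval: r = e^(−kτ) = e^(−0.02318 × 56.9) = 0.2674
Before dose 6, 5 doses have been given (aged 1τ, 2τ, 3τ, 4τ, 5τ).
C_trough = C₀ × (r + r² + … + r^5) = C₀ × r(1−r^5)/(1−r)
        = 9.557 × 0.2674 × (1 − 0.001367) / (1 − 0.2674) = 3.484 mg/L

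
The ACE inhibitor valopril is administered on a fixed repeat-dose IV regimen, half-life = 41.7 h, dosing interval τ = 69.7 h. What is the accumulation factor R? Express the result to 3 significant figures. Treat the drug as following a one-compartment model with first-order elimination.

1.46

k = ln2 / t½ = 0.693147 / 41.7 = 0.01662 h⁻¹
e^(−kτ) = e^(−0.01662 × 69.7) = 0.3140
Accumulation ratio R = 1 / (1 − e^(−kτ)) = 1 / (1 − 0.3140) = 1.458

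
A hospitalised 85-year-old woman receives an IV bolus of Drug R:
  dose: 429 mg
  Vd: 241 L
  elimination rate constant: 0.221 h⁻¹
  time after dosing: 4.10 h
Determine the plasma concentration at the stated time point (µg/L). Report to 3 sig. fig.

719 µg/L

C₀ = Dose / Vd = 429.0 / 241 = 1.780 mg/L
C = C₀ · e^(−k·t) = 1.780 × e^(−0.2210 × 4.10)
  = 1.780 × 0.4041 = 0.7193 mg/L
Convert: 0.7193 mg/L × 1000 = 719.3 µg/L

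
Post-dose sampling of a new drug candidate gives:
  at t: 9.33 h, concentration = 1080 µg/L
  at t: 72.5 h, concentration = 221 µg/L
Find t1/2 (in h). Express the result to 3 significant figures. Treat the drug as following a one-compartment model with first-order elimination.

k = ln(C₁/C₂) / (t₂ − t₁) = ln(1080/221) / (72.5 − 9.33)
  = 1.587 / 63.17 = 0.02512 h⁻¹
t½ = ln2 / k = 0.693147 / 0.02512 = 27.59 h

27.6 h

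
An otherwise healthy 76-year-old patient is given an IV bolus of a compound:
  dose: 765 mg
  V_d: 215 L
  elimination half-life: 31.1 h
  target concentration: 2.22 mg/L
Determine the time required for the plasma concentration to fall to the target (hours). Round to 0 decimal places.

21 h

C₀ = Dose / Vd = 765.0 / 215 = 3.558 mg/L
k = ln2 / t½ = 0.693147 / 31.1 = 0.02229 h⁻¹
t = ln(C₀ / C) / k = ln(3.558 / 2.22) / 0.02229
  = ln(1.603) / 0.02229 = 0.4719 / 0.02229 = 21.17 h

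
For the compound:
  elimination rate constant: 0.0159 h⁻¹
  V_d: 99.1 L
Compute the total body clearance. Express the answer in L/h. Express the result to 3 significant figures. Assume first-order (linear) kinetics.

1.58 L/h

CL = k × Vd = 0.0159 × 99.1 = 1.576 L/h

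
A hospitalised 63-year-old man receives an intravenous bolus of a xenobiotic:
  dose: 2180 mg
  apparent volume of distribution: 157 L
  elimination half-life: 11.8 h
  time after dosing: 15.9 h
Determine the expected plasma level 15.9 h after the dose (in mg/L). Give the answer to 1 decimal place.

5.5 mg/L

C₀ = Dose / Vd = 2180 / 157 = 13.89 mg/L
k = ln2 / t½ = 0.693147 / 11.8 = 0.05874 h⁻¹
C = C₀ · e^(−k·t) = 13.89 × e^(−0.05874 × 15.9)
  = 13.89 × 0.3930 = 5.459 mg/L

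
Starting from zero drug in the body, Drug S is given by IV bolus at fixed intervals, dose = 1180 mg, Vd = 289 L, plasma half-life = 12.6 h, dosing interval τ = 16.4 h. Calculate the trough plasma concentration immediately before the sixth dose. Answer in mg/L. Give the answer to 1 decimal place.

C₀ per dose = Dose / Vd = 1180 / 289 = 4.083 mg/L
k = ln2 / t½ = 0.693147 / 12.6 = 0.05501 h⁻¹
Fraction remaining after one interval: r = e^(−kτ) = e^(−0.05501 × 16.4) = 0.4057
Before dose 6, 5 doses have been given (aged 1τ, 2τ, 3τ, 4τ, 5τ).
C_trough = C₀ × (r + r² + … + r^5) = C₀ × r(1−r^5)/(1−r)
        = 4.083 × 0.4057 × (1 − 0.01099) / (1 − 0.4057) = 2.757 mg/L

2.8 mg/L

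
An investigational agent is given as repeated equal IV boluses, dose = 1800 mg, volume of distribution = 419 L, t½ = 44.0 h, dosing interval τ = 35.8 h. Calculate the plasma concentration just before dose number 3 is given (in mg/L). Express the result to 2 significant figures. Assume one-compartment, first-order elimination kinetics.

3.8 mg/L

C₀ per dose = Dose / Vd = 1800 / 419 = 4.296 mg/L
k = ln2 / t½ = 0.693147 / 44.0 = 0.01575 h⁻¹
Fraction remaining after one interval: r = e^(−kτ) = e^(−0.01575 × 35.8) = 0.5690
Before dose 3, 2 doses have been given (aged 1τ, 2τ).
C_trough = C₀ × (r + r²) = 4.296 × (0.5690 + 0.3238) = 3.835 mg/L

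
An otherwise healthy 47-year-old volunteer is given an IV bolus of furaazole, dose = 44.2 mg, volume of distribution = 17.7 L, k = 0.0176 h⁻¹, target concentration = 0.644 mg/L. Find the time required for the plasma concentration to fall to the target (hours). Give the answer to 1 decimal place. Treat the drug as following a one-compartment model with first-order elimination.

77.0 h

C₀ = Dose / Vd = 44.20 / 17.7 = 2.497 mg/L
t = ln(C₀ / C) / k = ln(2.497 / 0.644) / 0.01760
  = ln(3.877) / 0.01760 = 1.355 / 0.01760 = 76.99 h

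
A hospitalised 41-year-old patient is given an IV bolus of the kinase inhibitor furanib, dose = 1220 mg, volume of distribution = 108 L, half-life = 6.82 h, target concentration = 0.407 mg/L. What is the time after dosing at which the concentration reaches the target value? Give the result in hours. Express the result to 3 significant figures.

C₀ = Dose / Vd = 1220 / 108 = 11.30 mg/L
k = ln2 / t½ = 0.693147 / 6.82 = 0.1016 h⁻¹
t = ln(C₀ / C) / k = ln(11.30 / 0.407) / 0.1016
  = ln(27.76) / 0.1016 = 3.324 / 0.1016 = 32.72 h

32.7 h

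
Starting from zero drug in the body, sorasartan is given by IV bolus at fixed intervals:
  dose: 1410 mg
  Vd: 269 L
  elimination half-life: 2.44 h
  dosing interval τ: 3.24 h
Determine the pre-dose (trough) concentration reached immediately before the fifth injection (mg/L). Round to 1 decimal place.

C₀ per dose = Dose / Vd = 1410 / 269 = 5.242 mg/L
k = ln2 / t½ = 0.693147 / 2.44 = 0.2841 h⁻¹
Fraction remaining after one interval: r = e^(−kτ) = e^(−0.2841 × 3.24) = 0.3983
Before dose 5, 4 doses have been given (aged 1τ, 2τ, 3τ, 4τ).
C_trough = C₀ × (r + r² + … + r^4) = C₀ × r(1−r^4)/(1−r)
        = 5.242 × 0.3983 × (1 − 0.02517) / (1 − 0.3983) = 3.383 mg/L

3.4 mg/L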